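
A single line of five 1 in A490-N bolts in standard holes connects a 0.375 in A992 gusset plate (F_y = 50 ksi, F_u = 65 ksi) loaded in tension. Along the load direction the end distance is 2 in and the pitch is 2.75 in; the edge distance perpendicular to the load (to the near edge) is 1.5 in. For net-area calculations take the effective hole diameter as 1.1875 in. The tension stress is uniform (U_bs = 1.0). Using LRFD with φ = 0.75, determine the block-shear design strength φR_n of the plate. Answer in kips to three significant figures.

Shear plane L_v = 2 + 4·2.75 = 13 in; A_gv = 13 × 0.375 = 4.875 in².
A_nv = (13 − 4.5·1.1875) × 0.375 = 2.871 in².
A_nt = (1.5 − 0.5·1.1875) × 0.375 = 0.3398 in².
0.6 F_u A_nv = 112 kips; 0.6 F_y A_gv = 146.2 kips → shear rupture governs the shear term.
R_n = 112 + 1.0 × 65 × 0.3398 = 134.1 kips.
Design strength φR_n = 0.75 × 134.1 = 101 kips.

101 kips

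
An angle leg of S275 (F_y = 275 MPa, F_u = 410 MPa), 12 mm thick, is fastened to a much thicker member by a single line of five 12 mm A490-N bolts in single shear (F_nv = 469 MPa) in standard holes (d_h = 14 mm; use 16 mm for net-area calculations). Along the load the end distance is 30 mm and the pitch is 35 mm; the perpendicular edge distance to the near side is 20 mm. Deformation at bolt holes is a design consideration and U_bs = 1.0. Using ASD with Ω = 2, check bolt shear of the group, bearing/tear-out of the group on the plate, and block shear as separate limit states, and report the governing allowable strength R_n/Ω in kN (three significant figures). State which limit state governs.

Bolt shear: A_b = π·12²/4 = 113.1 mm²; R_n = 469 × 113.1 × 5 × 1 / 1000 = 265.2 kN → 265.2 / 2 = 133 kN.
Bearing: edge l_c = 23, r_n = 135.8 kN; interior l_c = 21, r_n = 124 kN; R_n = 135.8 + 4·124 = 631.7 kN → 316 kN.
Block shear: A_gv = 2040, A_nv = 1176, A_nt = 144 mm²; R_n = min(0.6F_uA_nv, 0.6F_yA_gv) + U_bs·F_u·A_nt = 348.3 kN → 174 kN.
Bolt shear governs: 133 kN.

133 kN (bolt shear governs)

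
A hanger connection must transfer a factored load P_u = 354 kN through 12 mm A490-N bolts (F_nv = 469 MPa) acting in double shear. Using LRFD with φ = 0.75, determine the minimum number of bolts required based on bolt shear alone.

5 bolts

A_b = π·12²/4 = 113.1 mm².
Per-bolt design strength φR_n = 0.75 × 469 × 113.1 × 2 / 1000 = 79.56 kN.
n ≥ 354 / 79.56 = 4.449 → use 5 bolts.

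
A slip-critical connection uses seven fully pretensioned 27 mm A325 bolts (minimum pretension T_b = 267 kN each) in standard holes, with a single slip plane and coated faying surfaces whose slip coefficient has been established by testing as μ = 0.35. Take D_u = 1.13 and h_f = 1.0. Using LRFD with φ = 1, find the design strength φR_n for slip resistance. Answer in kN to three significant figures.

R_n = μ · D_u · h_f · T_b · n_s · n_b = 0.35 × 1.13 × 1.0 × 267 × 1 × 7 = 739.2 kN.
Design strength φR_n = 1 × 739.2 = 739 kN.

739 kN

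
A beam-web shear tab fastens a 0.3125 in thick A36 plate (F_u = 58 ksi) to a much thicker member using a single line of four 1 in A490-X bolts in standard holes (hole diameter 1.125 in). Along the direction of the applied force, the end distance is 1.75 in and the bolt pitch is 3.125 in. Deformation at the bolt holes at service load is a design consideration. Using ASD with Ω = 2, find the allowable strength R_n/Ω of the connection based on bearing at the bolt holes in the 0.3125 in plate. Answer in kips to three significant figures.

78.2 kips

Per bolt r_n = 1.2 l_c t F_u ≤ 2.4 d t F_u; upper limit = 2.4 × 1 × 0.3125 × 58 = 43.5 kips.
Edge bolt: l_c = 1.75 − 1.125/2 = 1.188 in → 1.2 × 1.188 × 0.3125 × 58 = 25.83 → r_n = 25.83 kips.
Interior bolts: l_c = 3.125 − 1.125 = 2 in → 1.2 × 2 × 0.3125 × 58 = 43.5 → r_n = 43.5 kips.
R_n = 1 × 25.83 + 3 × 43.5 = 156.3 kips.
Allowable strength R_n/Ω = 156.3 / 2 = 78.2 kips.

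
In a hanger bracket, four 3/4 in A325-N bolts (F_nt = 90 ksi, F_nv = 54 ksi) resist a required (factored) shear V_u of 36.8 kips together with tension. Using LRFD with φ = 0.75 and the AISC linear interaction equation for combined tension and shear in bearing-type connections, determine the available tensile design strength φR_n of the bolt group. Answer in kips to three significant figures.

A_b = π·0.75²/4 = 0.4418 in²; f_rv = 36.8 / (4 × 0.4418) = 20.82 ksi.
F'_nt = 1.3 F_nt − (F_nt / φF_nv) f_rv = 1.3·90 − (90/(0.75·54))·20.82 = 70.72 ksi, capped at F_nt → F'_nt = 70.72 ksi.
R_n = F'_nt · A_b · n = 70.72 × 0.4418 × 4 = 125 kips.
Design strength φR_n = 0.75 × 125 = 93.7 kips.

93.7 kips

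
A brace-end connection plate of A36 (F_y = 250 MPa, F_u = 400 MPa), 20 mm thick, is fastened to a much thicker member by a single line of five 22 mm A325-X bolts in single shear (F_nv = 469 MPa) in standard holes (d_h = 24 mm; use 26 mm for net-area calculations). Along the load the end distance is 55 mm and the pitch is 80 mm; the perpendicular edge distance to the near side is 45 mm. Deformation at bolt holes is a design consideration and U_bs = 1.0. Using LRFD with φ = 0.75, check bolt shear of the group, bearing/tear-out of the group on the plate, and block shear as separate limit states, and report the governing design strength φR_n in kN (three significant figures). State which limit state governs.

669 kN (bolt shear governs)

Bolt shear: A_b = π·22²/4 = 380.1 mm²; R_n = 469 × 380.1 × 5 × 1 / 1000 = 891.4 kN → 0.75 × 891.4 = 669 kN.
Bearing: edge l_c = 43, r_n = 412.8 kN; interior l_c = 56, r_n = 422.4 kN; R_n = 412.8 + 4·422.4 = 2102 kN → 1580 kN.
Block shear: A_gv = 7500, A_nv = 5160, A_nt = 640 mm²; R_n = min(0.6F_uA_nv, 0.6F_yA_gv) + U_bs·F_u·A_nt = 1381 kN → 1040 kN.
Bolt shear governs: 669 kN.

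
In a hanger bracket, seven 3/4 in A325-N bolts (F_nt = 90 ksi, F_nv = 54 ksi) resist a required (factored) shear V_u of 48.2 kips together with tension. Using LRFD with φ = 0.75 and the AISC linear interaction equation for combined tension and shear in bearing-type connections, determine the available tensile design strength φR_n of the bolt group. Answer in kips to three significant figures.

191 kips

A_b = π·0.75²/4 = 0.4418 in²; f_rv = 48.2 / (7 × 0.4418) = 15.59 ksi.
F'_nt = 1.3 F_nt − (F_nt / φF_nv) f_rv = 1.3·90 − (90/(0.75·54))·15.59 = 82.36 ksi, capped at F_nt → F'_nt = 82.36 ksi.
R_n = F'_nt · A_b · n = 82.36 × 0.4418 × 7 = 254.7 kips.
Design strength φR_n = 0.75 × 254.7 = 191 kips.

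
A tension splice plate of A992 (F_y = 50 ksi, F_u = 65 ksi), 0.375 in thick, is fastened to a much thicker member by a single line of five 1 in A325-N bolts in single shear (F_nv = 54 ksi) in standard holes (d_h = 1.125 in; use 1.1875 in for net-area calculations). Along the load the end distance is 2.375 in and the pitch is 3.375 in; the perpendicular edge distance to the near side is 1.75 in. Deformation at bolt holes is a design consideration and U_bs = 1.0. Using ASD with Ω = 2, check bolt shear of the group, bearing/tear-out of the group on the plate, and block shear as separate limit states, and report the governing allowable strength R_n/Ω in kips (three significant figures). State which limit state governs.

91.1 kips (block shear governs)

Bolt shear: A_b = π·1²/4 = 0.7854 in²; R_n = 54 × 0.7854 × 5 × 1 = 212.1 kips → 212.1 / 2 = 106 kips.
Bearing: edge l_c = 1.812, r_n = 53.02 kips; interior l_c = 2.25, r_n = 58.5 kips; R_n = 53.02 + 4·58.5 = 287 kips → 144 kips.
Block shear: A_gv = 5.953, A_nv = 3.949, A_nt = 0.4336 in²; R_n = min(0.6F_uA_nv, 0.6F_yA_gv) + U_bs·F_u·A_nt = 182.2 kips → 91.1 kips.
Block shear governs: 91.1 kips.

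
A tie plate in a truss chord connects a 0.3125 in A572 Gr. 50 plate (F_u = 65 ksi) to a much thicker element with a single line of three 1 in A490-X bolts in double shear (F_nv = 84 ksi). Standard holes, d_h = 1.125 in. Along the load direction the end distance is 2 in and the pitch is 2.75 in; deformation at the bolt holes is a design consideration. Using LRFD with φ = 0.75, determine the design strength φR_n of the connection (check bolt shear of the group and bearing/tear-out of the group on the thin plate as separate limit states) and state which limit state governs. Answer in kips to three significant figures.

85.7 kips (bearing governs)

Bolt shear: A_b = π·1²/4 = 0.7854 in²; R_n = 84 × 0.7854 × 3 × 2 = 395.8 kips → 0.75 × 395.8 = 297 kips.
Bearing (1.2 l_c t F_u ≤ 2.4 d t F_u): upper limit = 2.4·1·0.3125·65 = 48.75 kips.
  Edge l_c = 2 − 1.125/2 = 1.438 → r_n = 35.04 kips; interior l_c = 2.75 − 1.125 = 1.625 → r_n = 39.61 kips.
  R_n,bearing = 1·35.04 + 2·39.61 = 114.3 kips → 0.75 × 114.3 = 85.7 kips.
Bearing governs: 85.7 kips.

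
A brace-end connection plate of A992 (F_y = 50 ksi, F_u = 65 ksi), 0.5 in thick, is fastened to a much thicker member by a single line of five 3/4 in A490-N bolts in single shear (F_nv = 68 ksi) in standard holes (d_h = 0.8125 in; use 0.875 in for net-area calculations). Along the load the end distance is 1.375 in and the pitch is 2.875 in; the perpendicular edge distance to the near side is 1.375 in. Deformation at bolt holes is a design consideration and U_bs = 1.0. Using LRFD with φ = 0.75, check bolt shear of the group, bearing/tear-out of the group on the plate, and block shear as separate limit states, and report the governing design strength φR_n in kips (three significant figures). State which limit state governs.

113 kips (bolt shear governs)

Bolt shear: A_b = π·0.75²/4 = 0.4418 in²; R_n = 68 × 0.4418 × 5 × 1 = 150.2 kips → 0.75 × 150.2 = 113 kips.
Bearing: edge l_c = 0.9688, r_n = 37.78 kips; interior l_c = 2.062, r_n = 58.5 kips; R_n = 37.78 + 4·58.5 = 271.8 kips → 204 kips.
Block shear: A_gv = 6.438, A_nv = 4.469, A_nt = 0.4688 in²; R_n = min(0.6F_uA_nv, 0.6F_yA_gv) + U_bs·F_u·A_nt = 204.8 kips → 154 kips.
Bolt shear governs: 113 kips.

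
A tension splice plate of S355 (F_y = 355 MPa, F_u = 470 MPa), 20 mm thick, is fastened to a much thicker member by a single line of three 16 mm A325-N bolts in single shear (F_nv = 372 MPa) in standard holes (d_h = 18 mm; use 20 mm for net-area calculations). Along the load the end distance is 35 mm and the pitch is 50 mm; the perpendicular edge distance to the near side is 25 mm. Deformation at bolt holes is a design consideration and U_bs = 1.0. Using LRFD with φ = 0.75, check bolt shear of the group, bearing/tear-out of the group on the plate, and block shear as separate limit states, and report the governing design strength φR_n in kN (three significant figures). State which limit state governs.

Bolt shear: A_b = π·16²/4 = 201.1 mm²; R_n = 372 × 201.1 × 3 × 1 / 1000 = 224.4 kN → 0.75 × 224.4 = 168 kN.
Bearing: edge l_c = 26, r_n = 293.3 kN; interior l_c = 32, r_n = 361 kN; R_n = 293.3 + 2·361 = 1015 kN → 761 kN.
Block shear: A_gv = 2700, A_nv = 1700, A_nt = 300 mm²; R_n = min(0.6F_uA_nv, 0.6F_yA_gv) + U_bs·F_u·A_nt = 620.4 kN → 465 kN.
Bolt shear governs: 168 kN.

168 kN (bolt shear governs)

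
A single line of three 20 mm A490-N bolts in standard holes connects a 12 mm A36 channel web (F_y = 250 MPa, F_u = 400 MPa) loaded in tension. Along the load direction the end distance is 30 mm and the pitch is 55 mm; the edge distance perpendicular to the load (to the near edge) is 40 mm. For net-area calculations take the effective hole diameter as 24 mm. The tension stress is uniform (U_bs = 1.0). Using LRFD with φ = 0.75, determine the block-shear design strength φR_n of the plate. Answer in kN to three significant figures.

274 kN

Shear plane L_v = 30 + 2·55 = 140 mm; A_gv = 140 × 12 = 1680 mm².
A_nv = (140 − 2.5·24) × 12 = 960 mm².
A_nt = (40 − 0.5·24) × 12 = 336 mm².
0.6 F_u A_nv = 230.4 kN; 0.6 F_y A_gv = 252 kN → shear rupture governs the shear term.
R_n = 230.4 + 1.0 × 400 × 336 / 1000 = 364.8 kN.
Design strength φR_n = 0.75 × 364.8 = 274 kN.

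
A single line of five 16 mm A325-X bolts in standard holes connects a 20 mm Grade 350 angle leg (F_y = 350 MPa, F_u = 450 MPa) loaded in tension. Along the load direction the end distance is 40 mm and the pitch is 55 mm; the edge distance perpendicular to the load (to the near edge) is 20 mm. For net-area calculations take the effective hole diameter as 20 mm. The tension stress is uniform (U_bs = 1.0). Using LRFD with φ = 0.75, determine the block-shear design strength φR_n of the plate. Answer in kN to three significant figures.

Shear plane L_v = 40 + 4·55 = 260 mm; A_gv = 260 × 20 = 5200 mm².
A_nv = (260 − 4.5·20) × 20 = 3400 mm².
A_nt = (20 − 0.5·20) × 20 = 200 mm².
0.6 F_u A_nv = 918 kN; 0.6 F_y A_gv = 1092 kN → shear rupture governs the shear term.
R_n = 918 + 1.0 × 450 × 200 / 1000 = 1008 kN.
Design strength φR_n = 0.75 × 1008 = 756 kN.

756 kN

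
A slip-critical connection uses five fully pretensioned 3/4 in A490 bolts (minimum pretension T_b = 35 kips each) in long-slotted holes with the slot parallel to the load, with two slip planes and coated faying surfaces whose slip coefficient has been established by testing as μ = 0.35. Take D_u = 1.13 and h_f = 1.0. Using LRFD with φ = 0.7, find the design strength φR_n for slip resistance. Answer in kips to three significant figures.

96.9 kips

R_n = μ · D_u · h_f · T_b · n_s · n_b = 0.35 × 1.13 × 1.0 × 35 × 2 × 5 = 138.4 kips.
Design strength φR_n = 0.7 × 138.4 = 96.9 kips.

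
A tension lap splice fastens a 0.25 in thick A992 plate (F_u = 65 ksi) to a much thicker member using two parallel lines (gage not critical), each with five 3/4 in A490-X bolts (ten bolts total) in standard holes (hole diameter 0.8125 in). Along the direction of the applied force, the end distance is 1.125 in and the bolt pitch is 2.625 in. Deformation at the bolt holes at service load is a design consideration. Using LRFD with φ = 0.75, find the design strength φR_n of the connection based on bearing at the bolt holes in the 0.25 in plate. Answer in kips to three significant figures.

Per bolt r_n = 1.2 l_c t F_u ≤ 2.4 d t F_u; upper limit = 2.4 × 0.75 × 0.25 × 65 = 29.25 kips.
Edge bolt: l_c = 1.125 − 0.8125/2 = 0.7188 in → 1.2 × 0.7188 × 0.25 × 65 = 14.02 → r_n = 14.02 kips.
Interior bolts: l_c = 2.625 − 0.8125 = 1.812 in → 1.2 × 1.812 × 0.25 × 65 = 35.34 → r_n = 29.25 kips.
R_n = 2 × 14.02 + 8 × 29.25 = 262 kips.
Design strength φR_n = 0.75 × 262 = 197 kips.

197 kips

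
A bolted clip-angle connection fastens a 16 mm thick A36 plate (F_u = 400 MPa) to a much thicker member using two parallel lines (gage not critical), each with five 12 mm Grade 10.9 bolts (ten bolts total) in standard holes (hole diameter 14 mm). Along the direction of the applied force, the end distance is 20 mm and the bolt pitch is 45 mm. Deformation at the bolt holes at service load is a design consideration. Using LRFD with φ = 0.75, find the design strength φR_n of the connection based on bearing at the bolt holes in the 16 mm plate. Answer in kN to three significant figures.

Per bolt r_n = 1.2 l_c t F_u ≤ 2.4 d t F_u; upper limit = 2.4 × 12 × 16 × 400 / 1000 = 184.3 kN.
Edge bolt: l_c = 20 − 14/2 = 13 mm → 1.2 × 13 × 16 × 400 / 1000 = 99.84 → r_n = 99.84 kN.
Interior bolts: l_c = 45 − 14 = 31 mm → 1.2 × 31 × 16 × 400 / 1000 = 238.1 → r_n = 184.3 kN.
R_n = 2 × 99.84 + 8 × 184.3 = 1674 kN.
Design strength φR_n = 0.75 × 1674 = 1260 kN.

1260 kN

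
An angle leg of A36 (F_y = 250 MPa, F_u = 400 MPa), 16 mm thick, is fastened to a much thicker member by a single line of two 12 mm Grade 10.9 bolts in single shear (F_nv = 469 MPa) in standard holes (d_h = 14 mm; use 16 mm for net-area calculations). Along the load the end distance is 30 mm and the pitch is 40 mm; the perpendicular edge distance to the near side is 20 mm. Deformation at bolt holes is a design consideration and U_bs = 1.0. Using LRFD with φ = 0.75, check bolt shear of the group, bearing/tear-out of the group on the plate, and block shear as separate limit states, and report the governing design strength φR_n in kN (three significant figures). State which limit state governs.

79.6 kN (bolt shear governs)

Bolt shear: A_b = π·12²/4 = 113.1 mm²; R_n = 469 × 113.1 × 2 × 1 / 1000 = 106.1 kN → 0.75 × 106.1 = 79.6 kN.
Bearing: edge l_c = 23, r_n = 176.6 kN; interior l_c = 26, r_n = 184.3 kN; R_n = 176.6 + 1·184.3 = 361 kN → 271 kN.
Block shear: A_gv = 1120, A_nv = 736, A_nt = 192 mm²; R_n = min(0.6F_uA_nv, 0.6F_yA_gv) + U_bs·F_u·A_nt = 244.8 kN → 184 kN.
Bolt shear governs: 79.6 kN.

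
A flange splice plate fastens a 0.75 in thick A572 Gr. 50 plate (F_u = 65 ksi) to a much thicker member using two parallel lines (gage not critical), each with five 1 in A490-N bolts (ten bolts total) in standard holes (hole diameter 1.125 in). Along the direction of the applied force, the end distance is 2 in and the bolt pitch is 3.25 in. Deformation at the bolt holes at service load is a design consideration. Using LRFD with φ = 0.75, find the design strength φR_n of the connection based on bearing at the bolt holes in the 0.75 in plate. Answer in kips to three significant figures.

828 kips

Per bolt r_n = 1.2 l_c t F_u ≤ 2.4 d t F_u; upper limit = 2.4 × 1 × 0.75 × 65 = 117 kips.
Edge bolt: l_c = 2 − 1.125/2 = 1.438 in → 1.2 × 1.438 × 0.75 × 65 = 84.09 → r_n = 84.09 kips.
Interior bolts: l_c = 3.25 − 1.125 = 2.125 in → 1.2 × 2.125 × 0.75 × 65 = 124.3 → r_n = 117 kips.
R_n = 2 × 84.09 + 8 × 117 = 1104 kips.
Design strength φR_n = 0.75 × 1104 = 828 kips.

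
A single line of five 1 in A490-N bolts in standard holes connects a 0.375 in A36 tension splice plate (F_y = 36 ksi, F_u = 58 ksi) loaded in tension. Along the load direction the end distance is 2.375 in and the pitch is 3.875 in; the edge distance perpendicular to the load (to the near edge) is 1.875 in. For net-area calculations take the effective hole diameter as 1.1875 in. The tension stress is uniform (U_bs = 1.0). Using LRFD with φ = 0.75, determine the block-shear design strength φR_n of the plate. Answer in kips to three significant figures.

Shear plane L_v = 2.375 + 4·3.875 = 17.88 in; A_gv = 17.88 × 0.375 = 6.703 in².
A_nv = (17.88 − 4.5·1.1875) × 0.375 = 4.699 in².
A_nt = (1.875 − 0.5·1.1875) × 0.375 = 0.4805 in².
0.6 F_u A_nv = 163.5 kips; 0.6 F_y A_gv = 144.8 kips → shear yielding governs the shear term.
R_n = 144.8 + 1.0 × 58 × 0.4805 = 172.7 kips.
Design strength φR_n = 0.75 × 172.7 = 129 kips.

129 kips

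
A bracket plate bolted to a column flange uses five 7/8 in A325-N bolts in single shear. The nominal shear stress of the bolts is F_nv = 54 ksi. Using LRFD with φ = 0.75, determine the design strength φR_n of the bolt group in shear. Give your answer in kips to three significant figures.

122 kips

A_b = π × 0.875² / 4 = 0.6013 in².
R_n = F_nv · A_b · n · n_s = 54 × 0.6013 × 5 × 1 = 162.4 kips.
Design strength φR_n = 0.75 × 162.4 = 122 kips.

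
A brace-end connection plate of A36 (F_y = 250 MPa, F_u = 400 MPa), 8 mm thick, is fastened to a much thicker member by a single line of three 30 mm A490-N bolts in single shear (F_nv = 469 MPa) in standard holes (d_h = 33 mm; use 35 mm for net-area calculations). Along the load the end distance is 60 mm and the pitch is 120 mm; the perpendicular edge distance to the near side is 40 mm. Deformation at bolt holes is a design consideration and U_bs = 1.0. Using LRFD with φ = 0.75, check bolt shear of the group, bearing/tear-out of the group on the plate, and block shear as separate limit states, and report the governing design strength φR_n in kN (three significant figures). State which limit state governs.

Bolt shear: A_b = π·30²/4 = 706.9 mm²; R_n = 469 × 706.9 × 3 × 1 / 1000 = 994.5 kN → 0.75 × 994.5 = 746 kN.
Bearing: edge l_c = 43.5, r_n = 167 kN; interior l_c = 87, r_n = 230.4 kN; R_n = 167 + 2·230.4 = 627.8 kN → 471 kN.
Block shear: A_gv = 2400, A_nv = 1700, A_nt = 180 mm²; R_n = min(0.6F_uA_nv, 0.6F_yA_gv) + U_bs·F_u·A_nt = 432 kN → 324 kN.
Block shear governs: 324 kN.

324 kN (block shear governs)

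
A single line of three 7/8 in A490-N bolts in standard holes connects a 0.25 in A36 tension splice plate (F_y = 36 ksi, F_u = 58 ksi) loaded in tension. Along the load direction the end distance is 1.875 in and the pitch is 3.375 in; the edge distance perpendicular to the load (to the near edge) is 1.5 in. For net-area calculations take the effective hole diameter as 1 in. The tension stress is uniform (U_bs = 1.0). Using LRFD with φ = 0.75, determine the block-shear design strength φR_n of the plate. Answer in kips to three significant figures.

45.8 kips

Shear plane L_v = 1.875 + 2·3.375 = 8.625 in; A_gv = 8.625 × 0.25 = 2.156 in².
A_nv = (8.625 − 2.5·1) × 0.25 = 1.531 in².
A_nt = (1.5 − 0.5·1) × 0.25 = 0.25 in².
0.6 F_u A_nv = 53.29 kips; 0.6 F_y A_gv = 46.57 kips → shear yielding governs the shear term.
R_n = 46.57 + 1.0 × 58 × 0.25 = 61.07 kips.
Design strength φR_n = 0.75 × 61.07 = 45.8 kips.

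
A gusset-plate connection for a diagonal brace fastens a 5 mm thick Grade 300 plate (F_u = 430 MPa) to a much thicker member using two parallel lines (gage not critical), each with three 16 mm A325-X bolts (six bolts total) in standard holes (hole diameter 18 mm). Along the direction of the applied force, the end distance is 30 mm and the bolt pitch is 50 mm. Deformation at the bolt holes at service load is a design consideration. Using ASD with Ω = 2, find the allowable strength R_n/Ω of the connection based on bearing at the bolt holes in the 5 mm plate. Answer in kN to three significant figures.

Per bolt r_n = 1.2 l_c t F_u ≤ 2.4 d t F_u; upper limit = 2.4 × 16 × 5 × 430 / 1000 = 82.56 kN.
Edge bolt: l_c = 30 − 18/2 = 21 mm → 1.2 × 21 × 5 × 430 / 1000 = 54.18 → r_n = 54.18 kN.
Interior bolts: l_c = 50 − 18 = 32 mm → 1.2 × 32 × 5 × 430 / 1000 = 82.56 → r_n = 82.56 kN.
R_n = 2 × 54.18 + 4 × 82.56 = 438.6 kN.
Allowable strength R_n/Ω = 438.6 / 2 = 219 kN.

219 kN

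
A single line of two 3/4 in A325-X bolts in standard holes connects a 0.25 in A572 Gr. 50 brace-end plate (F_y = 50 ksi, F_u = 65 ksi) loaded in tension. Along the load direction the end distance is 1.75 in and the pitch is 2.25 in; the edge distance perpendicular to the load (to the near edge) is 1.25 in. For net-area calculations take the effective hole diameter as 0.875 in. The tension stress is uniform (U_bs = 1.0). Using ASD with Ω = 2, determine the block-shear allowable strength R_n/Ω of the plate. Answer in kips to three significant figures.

Shear plane L_v = 1.75 + 1·2.25 = 4 in; A_gv = 4 × 0.25 = 1 in².
A_nv = (4 − 1.5·0.875) × 0.25 = 0.6719 in².
A_nt = (1.25 − 0.5·0.875) × 0.25 = 0.2031 in².
0.6 F_u A_nv = 26.2 kips; 0.6 F_y A_gv = 30 kips → shear rupture governs the shear term.
R_n = 26.2 + 1.0 × 65 × 0.2031 = 39.41 kips.
Allowable strength R_n/Ω = 39.41 / 2 = 19.7 kips.

19.7 kips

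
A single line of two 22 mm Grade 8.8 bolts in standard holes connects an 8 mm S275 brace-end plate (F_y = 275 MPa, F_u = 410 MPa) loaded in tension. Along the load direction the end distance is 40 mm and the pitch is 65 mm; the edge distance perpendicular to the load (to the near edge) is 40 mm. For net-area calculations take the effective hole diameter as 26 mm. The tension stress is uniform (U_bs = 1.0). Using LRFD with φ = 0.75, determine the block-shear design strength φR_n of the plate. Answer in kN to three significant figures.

Shear plane L_v = 40 + 1·65 = 105 mm; A_gv = 105 × 8 = 840 mm².
A_nv = (105 − 1.5·26) × 8 = 528 mm².
A_nt = (40 − 0.5·26) × 8 = 216 mm².
0.6 F_u A_nv = 129.9 kN; 0.6 F_y A_gv = 138.6 kN → shear rupture governs the shear term.
R_n = 129.9 + 1.0 × 410 × 216 / 1000 = 218.4 kN.
Design strength φR_n = 0.75 × 218.4 = 164 kN.

164 kN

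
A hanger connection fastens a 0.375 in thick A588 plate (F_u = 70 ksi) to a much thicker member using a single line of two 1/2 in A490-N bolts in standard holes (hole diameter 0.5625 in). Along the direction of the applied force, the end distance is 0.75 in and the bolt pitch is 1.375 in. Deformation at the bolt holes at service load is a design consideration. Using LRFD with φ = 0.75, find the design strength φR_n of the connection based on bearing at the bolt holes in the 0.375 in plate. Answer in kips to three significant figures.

Per bolt r_n = 1.2 l_c t F_u ≤ 2.4 d t F_u; upper limit = 2.4 × 0.5 × 0.375 × 70 = 31.5 kips.
Edge bolt: l_c = 0.75 − 0.5625/2 = 0.4688 in → 1.2 × 0.4688 × 0.375 × 70 = 14.77 → r_n = 14.77 kips.
Interior bolts: l_c = 1.375 − 0.5625 = 0.8125 in → 1.2 × 0.8125 × 0.375 × 70 = 25.59 → r_n = 25.59 kips.
R_n = 1 × 14.77 + 1 × 25.59 = 40.36 kips.
Design strength φR_n = 0.75 × 40.36 = 30.3 kips.

30.3 kips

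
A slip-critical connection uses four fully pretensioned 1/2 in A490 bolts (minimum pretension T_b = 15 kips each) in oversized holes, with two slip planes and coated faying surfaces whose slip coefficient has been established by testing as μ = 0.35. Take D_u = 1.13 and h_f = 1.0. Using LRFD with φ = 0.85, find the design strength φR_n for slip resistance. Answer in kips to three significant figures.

40.3 kips

R_n = μ · D_u · h_f · T_b · n_s · n_b = 0.35 × 1.13 × 1.0 × 15 × 2 × 4 = 47.46 kips.
Design strength φR_n = 0.85 × 47.46 = 40.3 kips.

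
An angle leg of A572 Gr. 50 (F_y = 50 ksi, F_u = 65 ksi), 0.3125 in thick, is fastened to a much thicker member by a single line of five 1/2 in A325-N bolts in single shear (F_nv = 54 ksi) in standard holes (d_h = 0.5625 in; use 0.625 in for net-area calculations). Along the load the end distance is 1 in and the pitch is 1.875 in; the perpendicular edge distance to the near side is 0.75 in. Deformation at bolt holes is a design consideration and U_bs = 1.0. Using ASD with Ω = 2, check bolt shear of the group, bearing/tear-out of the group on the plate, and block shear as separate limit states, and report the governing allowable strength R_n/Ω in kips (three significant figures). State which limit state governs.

26.5 kips (bolt shear governs)

Bolt shear: A_b = π·0.5²/4 = 0.1963 in²; R_n = 54 × 0.1963 × 5 × 1 = 53.01 kips → 53.01 / 2 = 26.5 kips.
Bearing: edge l_c = 0.7188, r_n = 17.52 kips; interior l_c = 1.312, r_n = 24.38 kips; R_n = 17.52 + 4·24.38 = 115 kips → 57.5 kips.
Block shear: A_gv = 2.656, A_nv = 1.777, A_nt = 0.1367 in²; R_n = min(0.6F_uA_nv, 0.6F_yA_gv) + U_bs·F_u·A_nt = 78.2 kips → 39.1 kips.
Bolt shear governs: 26.5 kips.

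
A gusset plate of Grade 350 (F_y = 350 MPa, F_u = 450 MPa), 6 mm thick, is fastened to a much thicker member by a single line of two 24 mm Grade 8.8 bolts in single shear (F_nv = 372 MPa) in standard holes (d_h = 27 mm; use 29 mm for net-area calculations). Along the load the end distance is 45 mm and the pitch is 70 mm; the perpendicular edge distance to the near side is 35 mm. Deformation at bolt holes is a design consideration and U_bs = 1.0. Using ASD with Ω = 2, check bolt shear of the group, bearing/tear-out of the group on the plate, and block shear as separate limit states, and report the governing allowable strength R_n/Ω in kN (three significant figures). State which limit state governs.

Bolt shear: A_b = π·24²/4 = 452.4 mm²; R_n = 372 × 452.4 × 2 × 1 / 1000 = 336.6 kN → 336.6 / 2 = 168 kN.
Bearing: edge l_c = 31.5, r_n = 102.1 kN; interior l_c = 43, r_n = 139.3 kN; R_n = 102.1 + 1·139.3 = 241.4 kN → 121 kN.
Block shear: A_gv = 690, A_nv = 429, A_nt = 123 mm²; R_n = min(0.6F_uA_nv, 0.6F_yA_gv) + U_bs·F_u·A_nt = 171.2 kN → 85.6 kN.
Block shear governs: 85.6 kN.

85.6 kN (block shear governs)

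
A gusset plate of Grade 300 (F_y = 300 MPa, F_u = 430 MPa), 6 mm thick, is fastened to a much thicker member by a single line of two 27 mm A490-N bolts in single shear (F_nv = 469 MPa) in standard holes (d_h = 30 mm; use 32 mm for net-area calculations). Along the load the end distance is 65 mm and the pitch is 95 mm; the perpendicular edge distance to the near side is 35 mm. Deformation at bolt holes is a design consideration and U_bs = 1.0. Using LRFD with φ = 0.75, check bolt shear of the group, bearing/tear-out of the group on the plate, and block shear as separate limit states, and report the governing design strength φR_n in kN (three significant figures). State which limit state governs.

166 kN (block shear governs)

Bolt shear: A_b = π·27²/4 = 572.6 mm²; R_n = 469 × 572.6 × 2 × 1 / 1000 = 537.1 kN → 0.75 × 537.1 = 403 kN.
Bearing: edge l_c = 50, r_n = 154.8 kN; interior l_c = 65, r_n = 167.2 kN; R_n = 154.8 + 1·167.2 = 322 kN → 241 kN.
Block shear: A_gv = 960, A_nv = 672, A_nt = 114 mm²; R_n = min(0.6F_uA_nv, 0.6F_yA_gv) + U_bs·F_u·A_nt = 221.8 kN → 166 kN.
Block shear governs: 166 kN.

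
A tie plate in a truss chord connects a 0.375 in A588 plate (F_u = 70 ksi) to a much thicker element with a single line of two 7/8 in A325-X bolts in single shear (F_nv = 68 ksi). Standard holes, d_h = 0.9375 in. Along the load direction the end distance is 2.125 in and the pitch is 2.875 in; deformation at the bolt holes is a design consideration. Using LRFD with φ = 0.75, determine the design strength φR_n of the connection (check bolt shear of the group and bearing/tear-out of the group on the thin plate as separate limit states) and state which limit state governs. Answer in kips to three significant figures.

Bolt shear: A_b = π·0.875²/4 = 0.6013 in²; R_n = 68 × 0.6013 × 2 × 1 = 81.78 kips → 0.75 × 81.78 = 61.3 kips.
Bearing (1.2 l_c t F_u ≤ 2.4 d t F_u): upper limit = 2.4·0.875·0.375·70 = 55.13 kips.
  Edge l_c = 2.125 − 0.9375/2 = 1.656 → r_n = 52.17 kips; interior l_c = 2.875 − 0.9375 = 1.938 → r_n = 55.13 kips.
  R_n,bearing = 1·52.17 + 1·55.13 = 107.3 kips → 0.75 × 107.3 = 80.5 kips.
Bolt shear governs: 61.3 kips.

61.3 kips (bolt shear governs)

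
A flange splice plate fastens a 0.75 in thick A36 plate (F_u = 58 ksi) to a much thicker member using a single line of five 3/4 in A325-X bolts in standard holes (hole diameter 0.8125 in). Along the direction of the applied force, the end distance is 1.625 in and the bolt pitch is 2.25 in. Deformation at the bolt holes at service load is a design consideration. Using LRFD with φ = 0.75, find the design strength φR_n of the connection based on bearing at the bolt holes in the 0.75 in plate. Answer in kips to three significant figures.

Per bolt r_n = 1.2 l_c t F_u ≤ 2.4 d t F_u; upper limit = 2.4 × 0.75 × 0.75 × 58 = 78.3 kips.
Edge bolt: l_c = 1.625 − 0.8125/2 = 1.219 in → 1.2 × 1.219 × 0.75 × 58 = 63.62 → r_n = 63.62 kips.
Interior bolts: l_c = 2.25 − 0.8125 = 1.438 in → 1.2 × 1.438 × 0.75 × 58 = 75.04 → r_n = 75.04 kips.
R_n = 1 × 63.62 + 4 × 75.04 = 363.8 kips.
Design strength φR_n = 0.75 × 363.8 = 273 kips.

273 kips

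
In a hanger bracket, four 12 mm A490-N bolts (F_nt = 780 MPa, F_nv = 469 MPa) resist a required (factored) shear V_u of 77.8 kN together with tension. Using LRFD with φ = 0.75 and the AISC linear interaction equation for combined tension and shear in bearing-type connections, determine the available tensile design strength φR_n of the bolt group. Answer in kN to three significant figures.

A_b = π·12²/4 = 113.1 mm²; f_rv = 77.8 × 1000 / (4 × 113.1) = 172 MPa.
F'_nt = 1.3 F_nt − (F_nt / φF_nv) f_rv = 1.3·780 − (780/(0.75·469))·172 = 632.6 MPa, capped at F_nt → F'_nt = 632.6 MPa.
R_n = F'_nt · A_b · n = 632.6 × 113.1 × 4 / 1000 = 286.2 kN.
Design strength φR_n = 0.75 × 286.2 = 215 kN.

215 kN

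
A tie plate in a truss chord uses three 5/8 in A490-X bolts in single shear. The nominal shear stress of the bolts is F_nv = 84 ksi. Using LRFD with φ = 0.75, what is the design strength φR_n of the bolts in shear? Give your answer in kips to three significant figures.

58 kips

A_b = π × 0.625² / 4 = 0.3068 in².
R_n = F_nv · A_b · n · n_s = 84 × 0.3068 × 3 × 1 = 77.31 kips.
Design strength φR_n = 0.75 × 77.31 = 58 kips.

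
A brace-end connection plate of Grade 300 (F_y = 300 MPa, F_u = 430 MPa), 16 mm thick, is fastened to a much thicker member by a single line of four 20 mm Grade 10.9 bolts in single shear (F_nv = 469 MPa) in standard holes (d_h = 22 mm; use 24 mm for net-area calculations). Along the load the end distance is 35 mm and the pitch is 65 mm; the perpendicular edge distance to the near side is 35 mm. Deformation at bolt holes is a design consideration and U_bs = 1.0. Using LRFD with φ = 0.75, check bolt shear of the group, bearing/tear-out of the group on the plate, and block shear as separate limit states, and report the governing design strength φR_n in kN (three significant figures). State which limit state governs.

442 kN (bolt shear governs)

Bolt shear: A_b = π·20²/4 = 314.2 mm²; R_n = 469 × 314.2 × 4 × 1 / 1000 = 589.4 kN → 0.75 × 589.4 = 442 kN.
Bearing: edge l_c = 24, r_n = 198.1 kN; interior l_c = 43, r_n = 330.2 kN; R_n = 198.1 + 3·330.2 = 1189 kN → 892 kN.
Block shear: A_gv = 3680, A_nv = 2336, A_nt = 368 mm²; R_n = min(0.6F_uA_nv, 0.6F_yA_gv) + U_bs·F_u·A_nt = 760.9 kN → 571 kN.
Bolt shear governs: 442 kN.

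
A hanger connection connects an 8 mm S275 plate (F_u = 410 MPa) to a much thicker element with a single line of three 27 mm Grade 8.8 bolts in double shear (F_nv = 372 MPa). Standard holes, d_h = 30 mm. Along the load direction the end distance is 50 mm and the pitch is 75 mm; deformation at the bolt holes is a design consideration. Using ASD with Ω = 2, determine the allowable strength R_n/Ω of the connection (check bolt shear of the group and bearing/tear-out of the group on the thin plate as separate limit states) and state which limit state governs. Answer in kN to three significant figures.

246 kN (bearing governs)

Bolt shear: A_b = π·27²/4 = 572.6 mm²; R_n = 372 × 572.6 × 3 × 2 / 1000 = 1278 kN → 1278 / 2 = 639 kN.
Bearing (1.2 l_c t F_u ≤ 2.4 d t F_u): upper limit = 2.4·27·8·410 / 1000 = 212.5 kN.
  Edge l_c = 50 − 30/2 = 35 → r_n = 137.8 kN; interior l_c = 75 − 30 = 45 → r_n = 177.1 kN.
  R_n,bearing = 1·137.8 + 2·177.1 = 492 kN → 492 / 2 = 246 kN.
Bearing governs: 246 kN.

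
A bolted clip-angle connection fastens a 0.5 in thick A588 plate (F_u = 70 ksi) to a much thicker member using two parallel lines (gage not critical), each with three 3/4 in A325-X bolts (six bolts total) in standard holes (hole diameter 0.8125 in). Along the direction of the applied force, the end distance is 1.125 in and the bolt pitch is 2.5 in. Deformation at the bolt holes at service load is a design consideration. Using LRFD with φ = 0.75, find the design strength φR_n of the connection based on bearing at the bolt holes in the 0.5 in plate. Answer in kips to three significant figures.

234 kips

Per bolt r_n = 1.2 l_c t F_u ≤ 2.4 d t F_u; upper limit = 2.4 × 0.75 × 0.5 × 70 = 63 kips.
Edge bolt: l_c = 1.125 − 0.8125/2 = 0.7188 in → 1.2 × 0.7188 × 0.5 × 70 = 30.19 → r_n = 30.19 kips.
Interior bolts: l_c = 2.5 − 0.8125 = 1.688 in → 1.2 × 1.688 × 0.5 × 70 = 70.88 → r_n = 63 kips.
R_n = 2 × 30.19 + 4 × 63 = 312.4 kips.
Design strength φR_n = 0.75 × 312.4 = 234 kips.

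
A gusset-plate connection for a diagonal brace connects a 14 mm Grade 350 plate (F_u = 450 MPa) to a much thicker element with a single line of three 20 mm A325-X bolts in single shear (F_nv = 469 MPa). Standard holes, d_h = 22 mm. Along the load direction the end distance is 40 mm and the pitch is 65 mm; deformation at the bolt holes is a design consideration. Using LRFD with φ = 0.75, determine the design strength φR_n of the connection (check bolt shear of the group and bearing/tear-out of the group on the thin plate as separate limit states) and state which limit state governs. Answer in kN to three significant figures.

332 kN (bolt shear governs)

Bolt shear: A_b = π·20²/4 = 314.2 mm²; R_n = 469 × 314.2 × 3 × 1 / 1000 = 442 kN → 0.75 × 442 = 332 kN.
Bearing (1.2 l_c t F_u ≤ 2.4 d t F_u): upper limit = 2.4·20·14·450 / 1000 = 302.4 kN.
  Edge l_c = 40 − 22/2 = 29 → r_n = 219.2 kN; interior l_c = 65 − 22 = 43 → r_n = 302.4 kN.
  R_n,bearing = 1·219.2 + 2·302.4 = 824 kN → 0.75 × 824 = 618 kN.
Bolt shear governs: 332 kN.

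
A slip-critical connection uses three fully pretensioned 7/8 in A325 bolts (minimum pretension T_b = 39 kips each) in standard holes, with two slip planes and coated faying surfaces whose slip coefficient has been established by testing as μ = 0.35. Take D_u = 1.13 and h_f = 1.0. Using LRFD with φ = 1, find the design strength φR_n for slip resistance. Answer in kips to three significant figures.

92.5 kips

R_n = μ · D_u · h_f · T_b · n_s · n_b = 0.35 × 1.13 × 1.0 × 39 × 2 × 3 = 92.55 kips.
Design strength φR_n = 1 × 92.55 = 92.5 kips.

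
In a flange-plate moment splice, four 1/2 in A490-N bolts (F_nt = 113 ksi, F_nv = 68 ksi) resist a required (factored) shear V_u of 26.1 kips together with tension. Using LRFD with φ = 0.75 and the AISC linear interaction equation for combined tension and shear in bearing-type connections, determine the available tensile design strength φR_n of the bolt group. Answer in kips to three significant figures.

43.2 kips

A_b = π·0.5²/4 = 0.1963 in²; f_rv = 26.1 / (4 × 0.1963) = 33.23 ksi.
F'_nt = 1.3 F_nt − (F_nt / φF_nv) f_rv = 1.3·113 − (113/(0.75·68))·33.23 = 73.27 ksi, capped at F_nt → F'_nt = 73.27 ksi.
R_n = F'_nt · A_b · n = 73.27 × 0.1963 × 4 = 57.55 kips.
Design strength φR_n = 0.75 × 57.55 = 43.2 kips.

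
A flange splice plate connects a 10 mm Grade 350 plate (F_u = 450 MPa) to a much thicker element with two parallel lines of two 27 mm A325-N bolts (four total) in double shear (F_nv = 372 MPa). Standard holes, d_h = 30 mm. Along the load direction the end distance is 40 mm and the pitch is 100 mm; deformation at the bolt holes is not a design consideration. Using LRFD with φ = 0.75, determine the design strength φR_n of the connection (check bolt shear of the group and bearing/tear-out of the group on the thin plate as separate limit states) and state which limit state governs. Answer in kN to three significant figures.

Bolt shear: A_b = π·27²/4 = 572.6 mm²; R_n = 372 × 572.6 × 4 × 2 / 1000 = 1704 kN → 0.75 × 1704 = 1280 kN.
Bearing (1.5 l_c t F_u ≤ 3.0 d t F_u): upper limit = 3.0·27·10·450 / 1000 = 364.5 kN.
  Edge l_c = 40 − 30/2 = 25 → r_n = 168.8 kN; interior l_c = 100 − 30 = 70 → r_n = 364.5 kN.
  R_n,bearing = 2·168.8 + 2·364.5 = 1066 kN → 0.75 × 1066 = 800 kN.
Bearing governs: 800 kN.

800 kN (bearing governs)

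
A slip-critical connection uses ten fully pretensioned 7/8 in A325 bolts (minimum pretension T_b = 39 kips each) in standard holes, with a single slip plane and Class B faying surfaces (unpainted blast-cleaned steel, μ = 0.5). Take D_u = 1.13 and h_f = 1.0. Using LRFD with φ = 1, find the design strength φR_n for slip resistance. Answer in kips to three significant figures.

220 kips

R_n = μ · D_u · h_f · T_b · n_s · n_b = 0.5 × 1.13 × 1.0 × 39 × 1 × 10 = 220.3 kips.
Design strength φR_n = 1 × 220.3 = 220 kips.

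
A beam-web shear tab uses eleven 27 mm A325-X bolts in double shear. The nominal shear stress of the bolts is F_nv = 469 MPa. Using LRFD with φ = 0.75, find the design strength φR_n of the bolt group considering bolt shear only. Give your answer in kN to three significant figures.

4430 kN

A_b = π × 27² / 4 = 572.6 mm².
R_n = F_nv · A_b · n · n_s = 469 × 572.6 × 11 × 2 / 1000 = 5908 kN.
Design strength φR_n = 0.75 × 5908 = 4430 kN.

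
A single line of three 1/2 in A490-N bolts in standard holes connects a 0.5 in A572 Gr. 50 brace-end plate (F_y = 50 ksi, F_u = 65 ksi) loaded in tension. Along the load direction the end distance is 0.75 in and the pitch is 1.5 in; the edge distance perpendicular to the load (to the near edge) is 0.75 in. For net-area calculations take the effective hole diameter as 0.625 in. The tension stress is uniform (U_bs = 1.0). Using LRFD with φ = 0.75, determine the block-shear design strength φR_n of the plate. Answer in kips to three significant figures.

42.7 kips

Shear plane L_v = 0.75 + 2·1.5 = 3.75 in; A_gv = 3.75 × 0.5 = 1.875 in².
A_nv = (3.75 − 2.5·0.625) × 0.5 = 1.094 in².
A_nt = (0.75 − 0.5·0.625) × 0.5 = 0.2188 in².
0.6 F_u A_nv = 42.66 kips; 0.6 F_y A_gv = 56.25 kips → shear rupture governs the shear term.
R_n = 42.66 + 1.0 × 65 × 0.2188 = 56.88 kips.
Design strength φR_n = 0.75 × 56.88 = 42.7 kips.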